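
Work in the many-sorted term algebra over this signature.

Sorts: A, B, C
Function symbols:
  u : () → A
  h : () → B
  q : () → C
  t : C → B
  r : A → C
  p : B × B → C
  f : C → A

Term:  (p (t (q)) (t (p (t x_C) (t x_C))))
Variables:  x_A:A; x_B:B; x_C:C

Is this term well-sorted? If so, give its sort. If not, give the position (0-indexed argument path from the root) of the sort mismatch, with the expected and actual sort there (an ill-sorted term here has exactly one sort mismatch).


well-sorted; sort = C

    (q) : C
  (t (q)) : B
        x_C : C
      (t x_C) : B
        x_C : C
      (t x_C) : B
    (p (t x_C) (t x_C)) : C
  (t (p (t x_C) (t x_C))) : B
(p (t (q)) (t (p (t x_C) (t x_C)))) : C


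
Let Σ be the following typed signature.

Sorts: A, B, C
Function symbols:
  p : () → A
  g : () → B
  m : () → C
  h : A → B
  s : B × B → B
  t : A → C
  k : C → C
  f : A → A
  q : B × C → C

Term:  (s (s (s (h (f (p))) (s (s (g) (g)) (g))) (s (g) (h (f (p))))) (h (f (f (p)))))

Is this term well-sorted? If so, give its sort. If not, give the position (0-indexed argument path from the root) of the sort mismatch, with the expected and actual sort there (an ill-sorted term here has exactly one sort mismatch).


well-sorted; sort = B

          (p) : A
        (f (p)) : A
      (h (f (p))) : B
          (g) : B
          (g) : B
        (s (g) (g)) : B
        (g) : B
      (s (s (g) (g)) (g)) : B
    (s (h (f (p))) (s (s (g) (g)) (g))) : B
      (g) : B
          (p) : A
        (f (p)) : A
      (h (f (p))) : B
    (s (g) (h (f (p)))) : B
  (s (s (h (f (p))) (s (s (g) (g)) (g))) (s (g) (h (f (p))))) : B
        (p) : A
      (f (p)) : A
    (f (f (p))) : A
  (h (f (f (p)))) : B
(s (s (s (h (f (p))) (s (s (g) (g)) (g))) (s (g) (h (f (p))))) (h (f (f (p))))) : B


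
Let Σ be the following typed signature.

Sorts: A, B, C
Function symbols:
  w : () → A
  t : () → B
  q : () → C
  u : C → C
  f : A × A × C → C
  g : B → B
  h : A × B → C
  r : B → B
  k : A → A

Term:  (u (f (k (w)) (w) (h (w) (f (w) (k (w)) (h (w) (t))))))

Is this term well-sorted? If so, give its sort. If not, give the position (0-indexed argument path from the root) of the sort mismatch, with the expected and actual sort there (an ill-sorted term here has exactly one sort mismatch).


ill-sorted at position [0, 2, 1]: expected B, got C

      (w) : A
    (k (w)) : A
    (w) : A
      (w) : A
        (w) : A
          (w) : A
        (k (w)) : A
          (w) : A
          (t) : B
        (h (w) (t)) : C
      (f (w) (k (w)) (h (w) (t))) : C
    (h (w) (f (w) (k (w)) (h (w) (t)))) : ✗ arg 1 at [0, 2, 1] has sort C, expected B


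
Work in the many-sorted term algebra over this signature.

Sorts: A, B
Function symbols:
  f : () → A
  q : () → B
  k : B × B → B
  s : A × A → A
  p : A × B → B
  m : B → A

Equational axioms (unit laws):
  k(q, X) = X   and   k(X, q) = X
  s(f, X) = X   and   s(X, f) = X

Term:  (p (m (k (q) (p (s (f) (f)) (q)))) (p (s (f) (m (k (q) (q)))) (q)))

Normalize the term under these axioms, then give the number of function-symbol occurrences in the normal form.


1. (p (m (k (q) (p (s (f) (f)) (q)))) (p (s (f) (m (k (q) (q)))) (q)))  →  (p (m (p (s (f) (f)) (q))) (p (s (f) (m (k (q) (q)))) (q)))
2. (p (m (p (s (f) (f)) (q))) (p (s (f) (m (k (q) (q)))) (q)))  →  (p (m (p (f) (q))) (p (s (f) (m (k (q) (q)))) (q)))
3. (p (m (p (f) (q))) (p (s (f) (m (k (q) (q)))) (q)))  →  (p (m (p (f) (q))) (p (m (k (q) (q))) (q)))
4. (p (m (p (f) (q))) (p (m (k (q) (q))) (q)))  →  (p (m (p (f) (q))) (p (m (q)) (q)))
normal form: (p (m (p (f) (q))) (p (m (q)) (q)))

size = 9


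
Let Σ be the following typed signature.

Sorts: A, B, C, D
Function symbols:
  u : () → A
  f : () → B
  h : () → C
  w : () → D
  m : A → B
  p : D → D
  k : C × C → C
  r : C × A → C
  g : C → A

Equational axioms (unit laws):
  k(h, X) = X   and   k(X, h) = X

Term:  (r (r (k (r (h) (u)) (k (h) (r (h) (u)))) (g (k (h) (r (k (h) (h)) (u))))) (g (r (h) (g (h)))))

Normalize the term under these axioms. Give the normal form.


1. (r (r (k (r (h) (u)) (k (h) (r (h) (u)))) (g (k (h) (r (k (h) (h)) (u))))) (g (r (h) (g (h)))))  →  (r (r (k (r (h) (u)) (r (h) (u))) (g (k (h) (r (k (h) (h)) (u))))) (g (r (h) (g (h)))))
2. (r (r (k (r (h) (u)) (r (h) (u))) (g (k (h) (r (k (h) (h)) (u))))) (g (r (h) (g (h)))))  →  (r (r (k (r (h) (u)) (r (h) (u))) (g (r (k (h) (h)) (u)))) (g (r (h) (g (h)))))
3. (r (r (k (r (h) (u)) (r (h) (u))) (g (r (k (h) (h)) (u)))) (g (r (h) (g (h)))))  →  (r (r (k (r (h) (u)) (r (h) (u))) (g (r (h) (u)))) (g (r (h) (g (h)))))

normal form = (r (r (k (r (h) (u)) (r (h) (u))) (g (r (h) (u)))) (g (r (h) (g (h)))))


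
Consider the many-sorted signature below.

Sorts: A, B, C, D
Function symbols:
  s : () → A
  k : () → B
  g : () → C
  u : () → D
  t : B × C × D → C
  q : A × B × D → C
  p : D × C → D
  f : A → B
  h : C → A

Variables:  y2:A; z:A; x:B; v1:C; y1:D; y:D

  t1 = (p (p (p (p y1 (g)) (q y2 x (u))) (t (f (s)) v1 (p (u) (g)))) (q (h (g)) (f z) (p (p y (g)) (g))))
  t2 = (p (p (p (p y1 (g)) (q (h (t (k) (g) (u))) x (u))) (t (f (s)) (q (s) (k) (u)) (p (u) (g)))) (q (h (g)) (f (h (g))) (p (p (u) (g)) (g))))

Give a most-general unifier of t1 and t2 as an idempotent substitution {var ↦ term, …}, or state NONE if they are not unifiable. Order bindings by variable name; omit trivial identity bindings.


{v1 ↦ (q (s) (k) (u)), y ↦ (u), y2 ↦ (h (t (k) (g) (u))), z ↦ (h (g))}


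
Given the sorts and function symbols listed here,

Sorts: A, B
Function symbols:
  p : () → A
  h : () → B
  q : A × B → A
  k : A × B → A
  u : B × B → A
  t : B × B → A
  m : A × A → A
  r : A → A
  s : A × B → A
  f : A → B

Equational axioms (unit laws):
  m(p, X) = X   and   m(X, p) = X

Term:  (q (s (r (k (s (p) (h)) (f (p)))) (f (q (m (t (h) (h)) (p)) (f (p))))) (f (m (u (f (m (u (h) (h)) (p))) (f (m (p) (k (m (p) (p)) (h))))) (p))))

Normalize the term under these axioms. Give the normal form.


1. (q (s (r (k (s (p) (h)) (f (p)))) (f (q (m (t (h) (h)) (p)) (f (p))))) (f (m (u (f (m (u (h) (h)) (p))) (f (m (p) (k (m (p) (p)) (h))))) (p))))  →  (q (s (r (k (s (p) (h)) (f (p)))) (f (q (t (h) (h)) (f (p))))) (f (m (u (f (m (u (h) (h)) (p))) (f (m (p) (k (m (p) (p)) (h))))) (p))))
2. (q (s (r (k (s (p) (h)) (f (p)))) (f (q (t (h) (h)) (f (p))))) (f (m (u (f (m (u (h) (h)) (p))) (f (m (p) (k (m (p) (p)) (h))))) (p))))  →  (q (s (r (k (s (p) (h)) (f (p)))) (f (q (t (h) (h)) (f (p))))) (f (u (f (m (u (h) (h)) (p))) (f (m (p) (k (m (p) (p)) (h)))))))
3. (q (s (r (k (s (p) (h)) (f (p)))) (f (q (t (h) (h)) (f (p))))) (f (u (f (m (u (h) (h)) (p))) (f (m (p) (k (m (p) (p)) (h)))))))  →  (q (s (r (k (s (p) (h)) (f (p)))) (f (q (t (h) (h)) (f (p))))) (f (u (f (u (h) (h))) (f (m (p) (k (m (p) (p)) (h)))))))
4. (q (s (r (k (s (p) (h)) (f (p)))) (f (q (t (h) (h)) (f (p))))) (f (u (f (u (h) (h))) (f (m (p) (k (m (p) (p)) (h)))))))  →  (q (s (r (k (s (p) (h)) (f (p)))) (f (q (t (h) (h)) (f (p))))) (f (u (f (u (h) (h))) (f (k (m (p) (p)) (h))))))
5. (q (s (r (k (s (p) (h)) (f (p)))) (f (q (t (h) (h)) (f (p))))) (f (u (f (u (h) (h))) (f (k (m (p) (p)) (h))))))  →  (q (s (r (k (s (p) (h)) (f (p)))) (f (q (t (h) (h)) (f (p))))) (f (u (f (u (h) (h))) (f (k (p) (h))))))

normal form = (q (s (r (k (s (p) (h)) (f (p)))) (f (q (t (h) (h)) (f (p))))) (f (u (f (u (h) (h))) (f (k (p) (h))))))


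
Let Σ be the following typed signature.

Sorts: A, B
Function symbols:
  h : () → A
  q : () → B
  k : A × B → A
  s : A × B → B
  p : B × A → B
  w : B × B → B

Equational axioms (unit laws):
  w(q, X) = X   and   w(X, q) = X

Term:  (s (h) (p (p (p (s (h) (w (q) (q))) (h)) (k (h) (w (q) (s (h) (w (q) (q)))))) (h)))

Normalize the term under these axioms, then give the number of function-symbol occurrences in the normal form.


1. (s (h) (p (p (p (s (h) (w (q) (q))) (h)) (k (h) (w (q) (s (h) (w (q) (q)))))) (h)))  →  (s (h) (p (p (p (s (h) (q)) (h)) (k (h) (w (q) (s (h) (w (q) (q)))))) (h)))
2. (s (h) (p (p (p (s (h) (q)) (h)) (k (h) (w (q) (s (h) (w (q) (q)))))) (h)))  →  (s (h) (p (p (p (s (h) (q)) (h)) (k (h) (s (h) (w (q) (q))))) (h)))
3. (s (h) (p (p (p (s (h) (q)) (h)) (k (h) (s (h) (w (q) (q))))) (h)))  →  (s (h) (p (p (p (s (h) (q)) (h)) (k (h) (s (h) (q)))) (h)))
normal form: (s (h) (p (p (p (s (h) (q)) (h)) (k (h) (s (h) (q)))) (h)))

size = 15


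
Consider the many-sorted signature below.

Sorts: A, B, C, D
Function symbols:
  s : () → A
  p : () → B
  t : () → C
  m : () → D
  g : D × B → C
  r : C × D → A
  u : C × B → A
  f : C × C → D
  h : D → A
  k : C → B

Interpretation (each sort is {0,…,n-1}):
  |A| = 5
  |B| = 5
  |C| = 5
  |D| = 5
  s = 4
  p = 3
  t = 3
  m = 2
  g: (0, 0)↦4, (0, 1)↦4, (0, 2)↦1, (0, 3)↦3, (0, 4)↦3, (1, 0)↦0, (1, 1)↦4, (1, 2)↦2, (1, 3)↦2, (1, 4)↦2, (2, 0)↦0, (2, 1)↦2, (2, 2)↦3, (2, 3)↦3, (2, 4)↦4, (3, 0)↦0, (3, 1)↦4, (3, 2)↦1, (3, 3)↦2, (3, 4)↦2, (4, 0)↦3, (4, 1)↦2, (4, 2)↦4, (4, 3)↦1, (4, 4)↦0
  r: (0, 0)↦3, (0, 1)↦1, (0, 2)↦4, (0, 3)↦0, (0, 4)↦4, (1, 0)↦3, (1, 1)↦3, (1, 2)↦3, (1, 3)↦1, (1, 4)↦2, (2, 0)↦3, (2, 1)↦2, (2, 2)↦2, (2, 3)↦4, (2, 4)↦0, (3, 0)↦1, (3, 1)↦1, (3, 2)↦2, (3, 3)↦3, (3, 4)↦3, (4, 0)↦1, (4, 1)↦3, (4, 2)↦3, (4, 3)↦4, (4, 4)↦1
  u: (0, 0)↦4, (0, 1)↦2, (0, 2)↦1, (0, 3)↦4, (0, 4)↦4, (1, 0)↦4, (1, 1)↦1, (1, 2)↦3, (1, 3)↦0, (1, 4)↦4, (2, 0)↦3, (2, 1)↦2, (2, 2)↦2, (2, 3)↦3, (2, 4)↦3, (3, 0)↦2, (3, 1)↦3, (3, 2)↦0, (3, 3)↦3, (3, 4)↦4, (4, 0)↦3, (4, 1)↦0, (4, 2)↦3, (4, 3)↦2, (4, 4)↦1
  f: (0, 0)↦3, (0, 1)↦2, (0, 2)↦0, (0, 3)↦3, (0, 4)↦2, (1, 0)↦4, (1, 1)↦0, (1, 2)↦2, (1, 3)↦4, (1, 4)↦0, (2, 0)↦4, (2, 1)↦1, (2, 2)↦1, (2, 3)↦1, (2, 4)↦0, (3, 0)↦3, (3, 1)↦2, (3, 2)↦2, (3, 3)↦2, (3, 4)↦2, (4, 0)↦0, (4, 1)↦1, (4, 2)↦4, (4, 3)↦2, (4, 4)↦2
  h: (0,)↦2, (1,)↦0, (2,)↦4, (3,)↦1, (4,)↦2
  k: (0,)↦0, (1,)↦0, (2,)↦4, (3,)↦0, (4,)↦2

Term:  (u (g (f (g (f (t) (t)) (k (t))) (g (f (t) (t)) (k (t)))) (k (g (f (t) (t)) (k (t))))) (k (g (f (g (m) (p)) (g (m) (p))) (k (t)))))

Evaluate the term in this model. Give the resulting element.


value = 4

  t = 3
  t = 3
  (f (t) (t)) = f(3, 3) = 2
  t = 3
  (k (t)) = k(3,) = 0
  (g (f (t) (t)) (k (t))) = g(2, 0) = 0
  t = 3
  t = 3
  (f (t) (t)) = f(3, 3) = 2
  t = 3
  (k (t)) = k(3,) = 0
  (g (f (t) (t)) (k (t))) = g(2, 0) = 0
  (f (g (f (t) (t)) (k (t))) (g (f (t) (t)) (k (t)))) = f(0, 0) = 3
  t = 3
  t = 3
  (f (t) (t)) = f(3, 3) = 2
  t = 3
  (k (t)) = k(3,) = 0
  (g (f (t) (t)) (k (t))) = g(2, 0) = 0
  (k (g (f (t) (t)) (k (t)))) = k(0,) = 0
  (g (f (g (f (t) (t)) (k (t))) (g (f (t) (t)) (k (t)))) (k (g (f (t) (t)) (k (t))))) = g(3, 0) = 0
  m = 2
  p = 3
  (g (m) (p)) = g(2, 3) = 3
  m = 2
  p = 3
  (g (m) (p)) = g(2, 3) = 3
  (f (g (m) (p)) (g (m) (p))) = f(3, 3) = 2
  t = 3
  (k (t)) = k(3,) = 0
  (g (f (g (m) (p)) (g (m) (p))) (k (t))) = g(2, 0) = 0
  (k (g (f (g (m) (p)) (g (m) (p))) (k (t)))) = k(0,) = 0
  (u (g (f (g (f (t) (t)) (k (t))) (g (f (t) (t)) (k (t)))) (k (g (f (t) (t)) (k (t))))) (k (g (f (g (m) (p)) (g (m) (p))) (k (t))))) = u(0, 0) = 4


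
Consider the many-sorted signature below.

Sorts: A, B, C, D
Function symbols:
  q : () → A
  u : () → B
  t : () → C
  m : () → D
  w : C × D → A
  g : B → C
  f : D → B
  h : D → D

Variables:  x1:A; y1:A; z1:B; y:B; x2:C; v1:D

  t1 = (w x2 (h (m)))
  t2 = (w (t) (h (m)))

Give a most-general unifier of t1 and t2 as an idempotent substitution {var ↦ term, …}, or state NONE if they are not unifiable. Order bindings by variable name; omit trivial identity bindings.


{x2 ↦ (t)}


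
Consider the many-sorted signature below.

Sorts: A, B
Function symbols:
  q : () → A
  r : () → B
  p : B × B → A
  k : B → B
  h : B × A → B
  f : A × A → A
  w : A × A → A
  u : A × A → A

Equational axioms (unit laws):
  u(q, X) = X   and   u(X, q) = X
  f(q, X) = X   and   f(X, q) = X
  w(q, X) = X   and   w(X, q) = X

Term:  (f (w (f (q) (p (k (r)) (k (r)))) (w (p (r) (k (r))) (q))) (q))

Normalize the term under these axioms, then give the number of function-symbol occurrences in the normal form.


1. (f (w (f (q) (p (k (r)) (k (r)))) (w (p (r) (k (r))) (q))) (q))  →  (w (f (q) (p (k (r)) (k (r)))) (w (p (r) (k (r))) (q)))
2. (w (f (q) (p (k (r)) (k (r)))) (w (p (r) (k (r))) (q)))  →  (w (p (k (r)) (k (r))) (w (p (r) (k (r))) (q)))
3. (w (p (k (r)) (k (r))) (w (p (r) (k (r))) (q)))  →  (w (p (k (r)) (k (r))) (p (r) (k (r))))
normal form: (w (p (k (r)) (k (r))) (p (r) (k (r))))

size = 10


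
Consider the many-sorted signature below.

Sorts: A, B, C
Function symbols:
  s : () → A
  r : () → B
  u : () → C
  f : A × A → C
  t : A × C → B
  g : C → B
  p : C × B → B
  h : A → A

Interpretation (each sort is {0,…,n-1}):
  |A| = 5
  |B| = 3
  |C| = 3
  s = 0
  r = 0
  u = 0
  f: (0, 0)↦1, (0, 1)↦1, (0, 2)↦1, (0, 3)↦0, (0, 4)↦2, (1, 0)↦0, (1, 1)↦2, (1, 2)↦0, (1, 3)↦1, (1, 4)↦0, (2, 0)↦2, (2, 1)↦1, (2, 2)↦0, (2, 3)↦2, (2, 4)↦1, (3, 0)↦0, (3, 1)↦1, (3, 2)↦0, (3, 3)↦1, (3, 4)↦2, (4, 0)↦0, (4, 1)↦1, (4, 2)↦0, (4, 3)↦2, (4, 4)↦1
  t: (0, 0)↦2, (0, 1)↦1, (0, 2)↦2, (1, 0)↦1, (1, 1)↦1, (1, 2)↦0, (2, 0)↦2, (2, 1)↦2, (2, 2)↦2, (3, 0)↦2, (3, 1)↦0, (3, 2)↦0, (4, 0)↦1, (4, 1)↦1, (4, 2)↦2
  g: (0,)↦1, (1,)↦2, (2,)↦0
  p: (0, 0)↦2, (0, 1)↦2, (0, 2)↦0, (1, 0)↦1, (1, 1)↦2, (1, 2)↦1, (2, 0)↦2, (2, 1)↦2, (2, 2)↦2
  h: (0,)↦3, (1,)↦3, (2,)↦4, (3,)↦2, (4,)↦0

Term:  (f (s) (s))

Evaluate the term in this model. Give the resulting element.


value = 1

  s = 0
  s = 0
  (f (s) (s)) = f(0, 0) = 1


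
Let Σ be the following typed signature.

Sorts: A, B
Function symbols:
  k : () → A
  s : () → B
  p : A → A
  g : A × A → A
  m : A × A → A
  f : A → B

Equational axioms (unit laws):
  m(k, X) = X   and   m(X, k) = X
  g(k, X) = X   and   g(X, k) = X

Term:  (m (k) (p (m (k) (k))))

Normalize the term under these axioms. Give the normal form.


1. (m (k) (p (m (k) (k))))  →  (p (m (k) (k)))
2. (p (m (k) (k)))  →  (p (k))

normal form = (p (k))


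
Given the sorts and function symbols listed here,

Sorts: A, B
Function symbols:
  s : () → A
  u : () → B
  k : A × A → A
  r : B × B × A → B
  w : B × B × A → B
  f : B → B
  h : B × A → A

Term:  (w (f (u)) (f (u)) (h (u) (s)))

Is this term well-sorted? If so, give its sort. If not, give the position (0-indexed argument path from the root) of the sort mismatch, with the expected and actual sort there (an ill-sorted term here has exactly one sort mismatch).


well-sorted; sort = B

    (u) : B
  (f (u)) : B
    (u) : B
  (f (u)) : B
    (u) : B
    (s) : A
  (h (u) (s)) : A
(w (f (u)) (f (u)) (h (u) (s))) : B


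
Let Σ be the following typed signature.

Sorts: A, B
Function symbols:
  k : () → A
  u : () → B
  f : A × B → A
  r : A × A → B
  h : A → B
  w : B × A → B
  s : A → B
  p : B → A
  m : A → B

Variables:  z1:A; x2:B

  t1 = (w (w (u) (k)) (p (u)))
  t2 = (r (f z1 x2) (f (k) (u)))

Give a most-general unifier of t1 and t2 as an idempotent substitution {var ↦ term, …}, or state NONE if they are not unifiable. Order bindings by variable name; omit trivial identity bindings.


NONE (not unifiable)

head clash or occurs-check failure — not unifiable


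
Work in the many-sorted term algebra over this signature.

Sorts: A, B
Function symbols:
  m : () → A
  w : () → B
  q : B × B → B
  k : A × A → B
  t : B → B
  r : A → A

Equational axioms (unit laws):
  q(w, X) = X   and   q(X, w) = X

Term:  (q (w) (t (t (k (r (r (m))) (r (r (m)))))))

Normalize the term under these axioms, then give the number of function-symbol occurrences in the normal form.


1. (q (w) (t (t (k (r (r (m))) (r (r (m)))))))  →  (t (t (k (r (r (m))) (r (r (m))))))
normal form: (t (t (k (r (r (m))) (r (r (m))))))

size = 9


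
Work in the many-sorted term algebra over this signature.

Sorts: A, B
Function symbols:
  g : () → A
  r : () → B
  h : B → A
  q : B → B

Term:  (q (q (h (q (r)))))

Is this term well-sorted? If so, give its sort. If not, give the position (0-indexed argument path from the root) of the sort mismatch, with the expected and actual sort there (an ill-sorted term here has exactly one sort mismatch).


        (r) : B
      (q (r)) : B
    (h (q (r))) : A
  (q (h (q (r)))) : ✗ arg 0 at [0, 0] has sort A, expected B

ill-sorted at position [0, 0]: expected B, got A


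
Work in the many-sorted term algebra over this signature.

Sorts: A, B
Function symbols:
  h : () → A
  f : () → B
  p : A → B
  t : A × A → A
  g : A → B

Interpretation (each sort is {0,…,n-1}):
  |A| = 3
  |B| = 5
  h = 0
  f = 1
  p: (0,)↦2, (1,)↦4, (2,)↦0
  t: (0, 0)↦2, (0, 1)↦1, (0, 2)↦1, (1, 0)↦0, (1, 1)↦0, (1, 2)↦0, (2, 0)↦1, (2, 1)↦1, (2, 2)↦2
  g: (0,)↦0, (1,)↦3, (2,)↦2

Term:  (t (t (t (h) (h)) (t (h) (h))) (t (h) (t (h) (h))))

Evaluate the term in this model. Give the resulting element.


  h = 0
  h = 0
  (t (h) (h)) = t(0, 0) = 2
  h = 0
  h = 0
  (t (h) (h)) = t(0, 0) = 2
  (t (t (h) (h)) (t (h) (h))) = t(2, 2) = 2
  h = 0
  h = 0
  h = 0
  (t (h) (h)) = t(0, 0) = 2
  (t (h) (t (h) (h))) = t(0, 2) = 1
  (t (t (t (h) (h)) (t (h) (h))) (t (h) (t (h) (h)))) = t(2, 1) = 1

value = 1


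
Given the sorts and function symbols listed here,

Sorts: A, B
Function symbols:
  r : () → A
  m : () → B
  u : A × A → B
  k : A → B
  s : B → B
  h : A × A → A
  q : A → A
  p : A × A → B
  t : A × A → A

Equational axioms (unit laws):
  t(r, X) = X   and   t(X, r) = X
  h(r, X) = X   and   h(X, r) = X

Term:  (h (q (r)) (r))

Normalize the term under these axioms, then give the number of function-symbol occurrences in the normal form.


size = 2

1. (h (q (r)) (r))  →  (q (r))
normal form: (q (r))


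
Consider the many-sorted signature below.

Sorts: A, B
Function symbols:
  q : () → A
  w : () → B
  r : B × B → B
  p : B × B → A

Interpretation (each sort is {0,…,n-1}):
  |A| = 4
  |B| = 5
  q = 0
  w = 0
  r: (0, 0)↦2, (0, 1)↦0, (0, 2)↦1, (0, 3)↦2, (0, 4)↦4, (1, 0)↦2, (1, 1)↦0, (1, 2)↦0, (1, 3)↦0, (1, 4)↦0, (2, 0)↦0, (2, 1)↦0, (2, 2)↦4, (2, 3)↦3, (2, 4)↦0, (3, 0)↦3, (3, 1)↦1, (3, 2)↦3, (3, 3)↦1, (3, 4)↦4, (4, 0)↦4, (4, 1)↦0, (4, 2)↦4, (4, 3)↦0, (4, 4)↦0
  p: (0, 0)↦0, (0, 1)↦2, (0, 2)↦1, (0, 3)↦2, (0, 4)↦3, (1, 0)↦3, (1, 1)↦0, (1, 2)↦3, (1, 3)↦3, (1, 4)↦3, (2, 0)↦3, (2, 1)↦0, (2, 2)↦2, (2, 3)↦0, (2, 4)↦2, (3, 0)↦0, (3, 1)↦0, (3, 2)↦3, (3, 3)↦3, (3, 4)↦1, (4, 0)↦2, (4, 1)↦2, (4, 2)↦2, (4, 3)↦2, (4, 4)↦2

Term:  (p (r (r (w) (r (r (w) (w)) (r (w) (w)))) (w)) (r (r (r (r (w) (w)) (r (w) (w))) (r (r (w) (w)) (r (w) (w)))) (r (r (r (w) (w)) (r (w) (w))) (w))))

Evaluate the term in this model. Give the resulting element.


  w = 0
  w = 0
  w = 0
  (r (w) (w)) = r(0, 0) = 2
  w = 0
  w = 0
  (r (w) (w)) = r(0, 0) = 2
  (r (r (w) (w)) (r (w) (w))) = r(2, 2) = 4
  (r (w) (r (r (w) (w)) (r (w) (w)))) = r(0, 4) = 4
  w = 0
  (r (r (w) (r (r (w) (w)) (r (w) (w)))) (w)) = r(4, 0) = 4
  w = 0
  w = 0
  (r (w) (w)) = r(0, 0) = 2
  w = 0
  w = 0
  (r (w) (w)) = r(0, 0) = 2
  (r (r (w) (w)) (r (w) (w))) = r(2, 2) = 4
  w = 0
  w = 0
  (r (w) (w)) = r(0, 0) = 2
  w = 0
  w = 0
  (r (w) (w)) = r(0, 0) = 2
  (r (r (w) (w)) (r (w) (w))) = r(2, 2) = 4
  (r (r (r (w) (w)) (r (w) (w))) (r (r (w) (w)) (r (w) (w)))) = r(4, 4) = 0
  w = 0
  w = 0
  (r (w) (w)) = r(0, 0) = 2
  w = 0
  w = 0
  (r (w) (w)) = r(0, 0) = 2
  (r (r (w) (w)) (r (w) (w))) = r(2, 2) = 4
  w = 0
  (r (r (r (w) (w)) (r (w) (w))) (w)) = r(4, 0) = 4
  (r (r (r (r (w) (w)) (r (w) (w))) (r (r (w) (w)) (r (w) (w)))) (r (r (r (w) (w)) (r (w) (w))) (w))) = r(0, 4) = 4
  (p (r (r (w) (r (r (w) (w)) (r (w) (w)))) (w)) (r (r (r (r (w) (w)) (r (w) (w))) (r (r (w) (w)) (r (w) (w)))) (r (r (r (w) (w)) (r (w) (w))) (w)))) = p(4, 4) = 2

value = 2


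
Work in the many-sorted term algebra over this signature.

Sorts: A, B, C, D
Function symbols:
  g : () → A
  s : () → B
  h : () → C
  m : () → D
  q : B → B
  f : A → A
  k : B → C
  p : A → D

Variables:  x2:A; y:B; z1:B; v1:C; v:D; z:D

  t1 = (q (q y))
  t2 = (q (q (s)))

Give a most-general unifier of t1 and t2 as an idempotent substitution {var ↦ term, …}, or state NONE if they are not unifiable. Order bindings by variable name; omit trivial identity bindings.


{y ↦ (s)}


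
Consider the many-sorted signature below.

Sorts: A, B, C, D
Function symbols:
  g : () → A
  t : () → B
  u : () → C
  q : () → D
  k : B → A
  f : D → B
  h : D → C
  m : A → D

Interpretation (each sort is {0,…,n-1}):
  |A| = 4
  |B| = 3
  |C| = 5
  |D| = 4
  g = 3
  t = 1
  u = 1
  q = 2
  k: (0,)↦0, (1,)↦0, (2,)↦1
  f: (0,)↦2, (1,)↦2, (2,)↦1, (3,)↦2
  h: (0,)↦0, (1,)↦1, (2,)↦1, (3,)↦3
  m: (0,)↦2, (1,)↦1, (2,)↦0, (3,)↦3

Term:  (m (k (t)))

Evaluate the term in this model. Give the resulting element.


value = 2

  t = 1
  (k (t)) = k(1,) = 0
  (m (k (t))) = m(0,) = 2


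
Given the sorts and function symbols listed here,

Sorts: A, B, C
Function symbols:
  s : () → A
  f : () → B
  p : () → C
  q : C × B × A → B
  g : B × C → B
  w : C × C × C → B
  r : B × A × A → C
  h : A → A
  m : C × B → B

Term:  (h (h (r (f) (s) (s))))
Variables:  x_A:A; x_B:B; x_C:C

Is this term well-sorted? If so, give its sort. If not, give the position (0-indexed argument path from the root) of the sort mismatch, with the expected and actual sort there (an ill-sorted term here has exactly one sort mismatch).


ill-sorted at position [0, 0]: expected A, got C

      (f) : B
      (s) : A
      (s) : A
    (r (f) (s) (s)) : C
  (h (r (f) (s) (s))) : ✗ arg 0 at [0, 0] has sort C, expected A


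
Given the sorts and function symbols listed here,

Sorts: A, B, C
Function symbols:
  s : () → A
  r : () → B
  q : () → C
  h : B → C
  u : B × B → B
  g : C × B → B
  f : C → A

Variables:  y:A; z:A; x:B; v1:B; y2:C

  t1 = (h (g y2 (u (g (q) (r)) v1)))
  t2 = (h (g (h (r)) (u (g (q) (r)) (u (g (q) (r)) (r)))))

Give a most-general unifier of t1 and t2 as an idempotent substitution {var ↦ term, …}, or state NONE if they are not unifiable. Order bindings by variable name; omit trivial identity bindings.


{v1 ↦ (u (g (q) (r)) (r)), y2 ↦ (h (r))}


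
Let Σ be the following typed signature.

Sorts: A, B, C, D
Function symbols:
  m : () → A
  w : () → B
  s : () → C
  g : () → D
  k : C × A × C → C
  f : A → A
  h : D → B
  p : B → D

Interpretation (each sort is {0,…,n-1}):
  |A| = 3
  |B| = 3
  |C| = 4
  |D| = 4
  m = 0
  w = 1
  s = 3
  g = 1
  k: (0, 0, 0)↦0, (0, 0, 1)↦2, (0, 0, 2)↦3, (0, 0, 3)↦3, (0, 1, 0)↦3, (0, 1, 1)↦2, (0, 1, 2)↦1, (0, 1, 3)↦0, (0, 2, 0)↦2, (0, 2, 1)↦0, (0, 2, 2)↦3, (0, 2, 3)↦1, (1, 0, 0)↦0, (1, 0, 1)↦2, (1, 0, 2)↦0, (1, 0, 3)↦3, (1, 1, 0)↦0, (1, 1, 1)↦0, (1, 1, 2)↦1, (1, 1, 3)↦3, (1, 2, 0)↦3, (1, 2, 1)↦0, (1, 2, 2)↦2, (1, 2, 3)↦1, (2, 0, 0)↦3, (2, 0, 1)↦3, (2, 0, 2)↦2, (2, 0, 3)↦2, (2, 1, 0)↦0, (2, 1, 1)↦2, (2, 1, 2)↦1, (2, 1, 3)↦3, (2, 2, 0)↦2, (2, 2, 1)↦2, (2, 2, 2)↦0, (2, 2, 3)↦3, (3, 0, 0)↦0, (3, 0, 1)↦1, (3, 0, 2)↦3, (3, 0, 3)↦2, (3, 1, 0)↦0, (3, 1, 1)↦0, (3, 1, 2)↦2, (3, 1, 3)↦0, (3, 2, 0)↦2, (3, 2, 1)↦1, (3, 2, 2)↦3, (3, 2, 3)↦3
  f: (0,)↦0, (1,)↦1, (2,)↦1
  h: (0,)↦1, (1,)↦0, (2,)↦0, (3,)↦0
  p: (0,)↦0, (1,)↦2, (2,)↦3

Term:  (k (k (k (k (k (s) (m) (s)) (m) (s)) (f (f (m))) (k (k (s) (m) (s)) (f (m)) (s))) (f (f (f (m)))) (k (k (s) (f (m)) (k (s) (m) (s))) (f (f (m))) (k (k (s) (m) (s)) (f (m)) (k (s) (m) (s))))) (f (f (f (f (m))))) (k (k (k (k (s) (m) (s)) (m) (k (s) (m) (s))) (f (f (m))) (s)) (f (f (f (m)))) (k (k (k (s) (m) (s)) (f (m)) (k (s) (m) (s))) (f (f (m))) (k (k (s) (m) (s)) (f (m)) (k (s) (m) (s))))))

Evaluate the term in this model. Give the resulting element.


value = 2

  s = 3
  m = 0
  s = 3
  (k (s) (m) (s)) = k(3, 0, 3) = 2
  m = 0
  s = 3
  (k (k (s) (m) (s)) (m) (s)) = k(2, 0, 3) = 2
  m = 0
  (f (m)) = f(0,) = 0
  (f (f (m))) = f(0,) = 0
  s = 3
  m = 0
  s = 3
  (k (s) (m) (s)) = k(3, 0, 3) = 2
  m = 0
  (f (m)) = f(0,) = 0
  s = 3
  (k (k (s) (m) (s)) (f (m)) (s)) = k(2, 0, 3) = 2
  (k (k (k (s) (m) (s)) (m) (s)) (f (f (m))) (k (k (s) (m) (s)) (f (m)) (s))) = k(2, 0, 2) = 2
  m = 0
  (f (m)) = f(0,) = 0
  (f (f (m))) = f(0,) = 0
  (f (f (f (m)))) = f(0,) = 0
  s = 3
  m = 0
  (f (m)) = f(0,) = 0
  s = 3
  m = 0
  s = 3
  (k (s) (m) (s)) = k(3, 0, 3) = 2
  (k (s) (f (m)) (k (s) (m) (s))) = k(3, 0, 2) = 3
  m = 0
  (f (m)) = f(0,) = 0
  (f (f (m))) = f(0,) = 0
  s = 3
  m = 0
  s = 3
  (k (s) (m) (s)) = k(3, 0, 3) = 2
  m = 0
  (f (m)) = f(0,) = 0
  s = 3
  m = 0
  s = 3
  (k (s) (m) (s)) = k(3, 0, 3) = 2
  (k (k (s) (m) (s)) (f (m)) (k (s) (m) (s))) = k(2, 0, 2) = 2
  (k (k (s) (f (m)) (k (s) (m) (s))) (f (f (m))) (k (k (s) (m) (s)) (f (m)) (k (s) (m) (s)))) = k(3, 0, 2) = 3
  (k (k (k (k (s) (m) (s)) (m) (s)) (f (f (m))) (k (k (s) (m) (s)) (f (m)) (s))) (f (f (f (m)))) (k (k (s) (f (m)) (k (s) (m) (s))) (f (f (m))) (k (k (s) (m) (s)) (f (m)) (k (s) (m) (s))))) = k(2, 0, 3) = 2
  m = 0
  (f (m)) = f(0,) = 0
  (f (f (m))) = f(0,) = 0
  (f (f (f (m)))) = f(0,) = 0
  (f (f (f (f (m))))) = f(0,) = 0
  s = 3
  m = 0
  s = 3
  (k (s) (m) (s)) = k(3, 0, 3) = 2
  m = 0
  s = 3
  m = 0
  s = 3
  (k (s) (m) (s)) = k(3, 0, 3) = 2
  (k (k (s) (m) (s)) (m) (k (s) (m) (s))) = k(2, 0, 2) = 2
  m = 0
  (f (m)) = f(0,) = 0
  (f (f (m))) = f(0,) = 0
  s = 3
  (k (k (k (s) (m) (s)) (m) (k (s) (m) (s))) (f (f (m))) (s)) = k(2, 0, 3) = 2
  m = 0
  (f (m)) = f(0,) = 0
  (f (f (m))) = f(0,) = 0
  (f (f (f (m)))) = f(0,) = 0
  s = 3
  m = 0
  s = 3
  (k (s) (m) (s)) = k(3, 0, 3) = 2
  m = 0
  (f (m)) = f(0,) = 0
  s = 3
  m = 0
  s = 3
  (k (s) (m) (s)) = k(3, 0, 3) = 2
  (k (k (s) (m) (s)) (f (m)) (k (s) (m) (s))) = k(2, 0, 2) = 2
  m = 0
  (f (m)) = f(0,) = 0
  (f (f (m))) = f(0,) = 0
  s = 3
  m = 0
  s = 3
  (k (s) (m) (s)) = k(3, 0, 3) = 2
  m = 0
  (f (m)) = f(0,) = 0
  s = 3
  m = 0
  s = 3
  (k (s) (m) (s)) = k(3, 0, 3) = 2
  (k (k (s) (m) (s)) (f (m)) (k (s) (m) (s))) = k(2, 0, 2) = 2
  (k (k (k (s) (m) (s)) (f (m)) (k (s) (m) (s))) (f (f (m))) (k (k (s) (m) (s)) (f (m)) (k (s) (m) (s)))) = k(2, 0, 2) = 2
  (k (k (k (k (s) (m) (s)) (m) (k (s) (m) (s))) (f (f (m))) (s)) (f (f (f (m)))) (k (k (k (s) (m) (s)) (f (m)) (k (s) (m) (s))) (f (f (m))) (k (k (s) (m) (s)) (f (m)) (k (s) (m) (s))))) = k(2, 0, 2) = 2
  (k (k (k (k (k (s) (m) (s)) (m) (s)) (f (f (m))) (k (k (s) (m) (s)) (f (m)) (s))) (f (f (f (m)))) (k (k (s) (f (m)) (k (s) (m) (s))) (f (f (m))) (k (k (s) (m) (s)) (f (m)) (k (s) (m) (s))))) (f (f (f (f (m))))) (k (k (k (k (s) (m) (s)) (m) (k (s) (m) (s))) (f (f (m))) (s)) (f (f (f (m)))) (k (k (k (s) (m) (s)) (f (m)) (k (s) (m) (s))) (f (f (m))) (k (k (s) (m) (s)) (f (m)) (k (s) (m) (s)))))) = k(2, 0, 2) = 2


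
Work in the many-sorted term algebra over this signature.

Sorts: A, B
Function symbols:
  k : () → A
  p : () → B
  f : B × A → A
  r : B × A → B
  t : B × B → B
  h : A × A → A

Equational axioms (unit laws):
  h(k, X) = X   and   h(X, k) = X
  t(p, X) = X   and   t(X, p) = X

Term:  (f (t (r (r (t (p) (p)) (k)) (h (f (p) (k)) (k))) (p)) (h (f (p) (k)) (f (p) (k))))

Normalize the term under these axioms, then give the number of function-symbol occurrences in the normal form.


size = 15

1. (f (t (r (r (t (p) (p)) (k)) (h (f (p) (k)) (k))) (p)) (h (f (p) (k)) (f (p) (k))))  →  (f (r (r (t (p) (p)) (k)) (h (f (p) (k)) (k))) (h (f (p) (k)) (f (p) (k))))
2. (f (r (r (t (p) (p)) (k)) (h (f (p) (k)) (k))) (h (f (p) (k)) (f (p) (k))))  →  (f (r (r (p) (k)) (h (f (p) (k)) (k))) (h (f (p) (k)) (f (p) (k))))
3. (f (r (r (p) (k)) (h (f (p) (k)) (k))) (h (f (p) (k)) (f (p) (k))))  →  (f (r (r (p) (k)) (f (p) (k))) (h (f (p) (k)) (f (p) (k))))
normal form: (f (r (r (p) (k)) (f (p) (k))) (h (f (p) (k)) (f (p) (k))))


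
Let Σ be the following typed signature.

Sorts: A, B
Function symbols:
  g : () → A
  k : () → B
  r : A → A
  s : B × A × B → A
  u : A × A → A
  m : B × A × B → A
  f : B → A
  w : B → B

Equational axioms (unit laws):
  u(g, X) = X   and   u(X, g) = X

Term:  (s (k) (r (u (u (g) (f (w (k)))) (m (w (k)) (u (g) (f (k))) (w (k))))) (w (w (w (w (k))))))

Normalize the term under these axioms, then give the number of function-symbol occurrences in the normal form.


size = 19

1. (s (k) (r (u (u (g) (f (w (k)))) (m (w (k)) (u (g) (f (k))) (w (k))))) (w (w (w (w (k))))))  →  (s (k) (r (u (f (w (k))) (m (w (k)) (u (g) (f (k))) (w (k))))) (w (w (w (w (k))))))
2. (s (k) (r (u (f (w (k))) (m (w (k)) (u (g) (f (k))) (w (k))))) (w (w (w (w (k))))))  →  (s (k) (r (u (f (w (k))) (m (w (k)) (f (k)) (w (k))))) (w (w (w (w (k))))))
normal form: (s (k) (r (u (f (w (k))) (m (w (k)) (f (k)) (w (k))))) (w (w (w (w (k))))))


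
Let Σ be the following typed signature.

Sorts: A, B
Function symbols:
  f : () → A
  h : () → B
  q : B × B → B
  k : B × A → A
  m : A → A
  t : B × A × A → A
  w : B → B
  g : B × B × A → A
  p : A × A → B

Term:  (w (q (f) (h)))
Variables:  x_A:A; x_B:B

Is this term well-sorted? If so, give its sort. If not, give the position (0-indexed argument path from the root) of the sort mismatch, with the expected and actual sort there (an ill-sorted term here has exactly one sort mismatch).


ill-sorted at position [0, 0]: expected B, got A

    (f) : A
    (h) : B
  (q (f) (h)) : ✗ arg 0 at [0, 0] has sort A, expected B


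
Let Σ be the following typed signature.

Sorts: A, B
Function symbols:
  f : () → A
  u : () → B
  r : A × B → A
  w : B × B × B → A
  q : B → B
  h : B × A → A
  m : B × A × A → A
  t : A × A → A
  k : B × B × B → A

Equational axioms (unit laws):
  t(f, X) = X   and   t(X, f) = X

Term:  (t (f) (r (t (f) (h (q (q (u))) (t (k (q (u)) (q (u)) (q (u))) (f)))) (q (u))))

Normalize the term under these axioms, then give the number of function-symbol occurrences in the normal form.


size = 14

1. (t (f) (r (t (f) (h (q (q (u))) (t (k (q (u)) (q (u)) (q (u))) (f)))) (q (u))))  →  (r (t (f) (h (q (q (u))) (t (k (q (u)) (q (u)) (q (u))) (f)))) (q (u)))
2. (r (t (f) (h (q (q (u))) (t (k (q (u)) (q (u)) (q (u))) (f)))) (q (u)))  →  (r (h (q (q (u))) (t (k (q (u)) (q (u)) (q (u))) (f))) (q (u)))
3. (r (h (q (q (u))) (t (k (q (u)) (q (u)) (q (u))) (f))) (q (u)))  →  (r (h (q (q (u))) (k (q (u)) (q (u)) (q (u)))) (q (u)))
normal form: (r (h (q (q (u))) (k (q (u)) (q (u)) (q (u)))) (q (u)))


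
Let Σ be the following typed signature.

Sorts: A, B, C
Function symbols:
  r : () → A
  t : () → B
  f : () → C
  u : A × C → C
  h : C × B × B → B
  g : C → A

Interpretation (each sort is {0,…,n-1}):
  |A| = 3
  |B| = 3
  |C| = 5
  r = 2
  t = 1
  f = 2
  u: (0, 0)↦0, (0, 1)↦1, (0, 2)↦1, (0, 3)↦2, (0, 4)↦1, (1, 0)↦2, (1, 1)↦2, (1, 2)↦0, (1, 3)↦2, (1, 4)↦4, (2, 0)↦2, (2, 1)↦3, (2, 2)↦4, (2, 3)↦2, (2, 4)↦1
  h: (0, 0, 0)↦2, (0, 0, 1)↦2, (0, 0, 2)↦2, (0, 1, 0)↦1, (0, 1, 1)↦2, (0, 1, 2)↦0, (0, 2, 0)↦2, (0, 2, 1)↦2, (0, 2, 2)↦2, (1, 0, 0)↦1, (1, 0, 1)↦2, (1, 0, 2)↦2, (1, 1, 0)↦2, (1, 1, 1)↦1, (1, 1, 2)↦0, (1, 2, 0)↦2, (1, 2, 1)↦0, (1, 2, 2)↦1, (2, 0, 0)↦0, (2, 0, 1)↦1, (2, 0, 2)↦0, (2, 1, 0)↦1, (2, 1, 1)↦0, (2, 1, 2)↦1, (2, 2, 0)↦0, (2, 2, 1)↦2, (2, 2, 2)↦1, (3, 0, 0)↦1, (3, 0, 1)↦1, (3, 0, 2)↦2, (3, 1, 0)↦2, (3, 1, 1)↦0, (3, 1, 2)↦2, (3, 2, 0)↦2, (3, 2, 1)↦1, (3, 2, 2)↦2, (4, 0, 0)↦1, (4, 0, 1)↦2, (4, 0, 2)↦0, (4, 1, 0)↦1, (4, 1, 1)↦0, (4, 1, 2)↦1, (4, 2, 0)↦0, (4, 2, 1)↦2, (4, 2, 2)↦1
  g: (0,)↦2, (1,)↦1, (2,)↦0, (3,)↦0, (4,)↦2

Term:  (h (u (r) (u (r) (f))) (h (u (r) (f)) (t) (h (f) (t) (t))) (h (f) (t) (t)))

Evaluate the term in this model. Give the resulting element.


  r = 2
  r = 2
  f = 2
  (u (r) (f)) = u(2, 2) = 4
  (u (r) (u (r) (f))) = u(2, 4) = 1
  r = 2
  f = 2
  (u (r) (f)) = u(2, 2) = 4
  t = 1
  f = 2
  t = 1
  t = 1
  (h (f) (t) (t)) = h(2, 1, 1) = 0
  (h (u (r) (f)) (t) (h (f) (t) (t))) = h(4, 1, 0) = 1
  f = 2
  t = 1
  t = 1
  (h (f) (t) (t)) = h(2, 1, 1) = 0
  (h (u (r) (u (r) (f))) (h (u (r) (f)) (t) (h (f) (t) (t))) (h (f) (t) (t))) = h(1, 1, 0) = 2

value = 2


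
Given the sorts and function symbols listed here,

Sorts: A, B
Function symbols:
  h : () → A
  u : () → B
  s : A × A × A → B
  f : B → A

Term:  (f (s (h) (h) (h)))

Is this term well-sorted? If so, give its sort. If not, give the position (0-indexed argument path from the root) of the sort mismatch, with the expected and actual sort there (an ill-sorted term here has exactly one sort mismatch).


    (h) : A
    (h) : A
    (h) : A
  (s (h) (h) (h)) : B
(f (s (h) (h) (h))) : A

well-sorted; sort = A


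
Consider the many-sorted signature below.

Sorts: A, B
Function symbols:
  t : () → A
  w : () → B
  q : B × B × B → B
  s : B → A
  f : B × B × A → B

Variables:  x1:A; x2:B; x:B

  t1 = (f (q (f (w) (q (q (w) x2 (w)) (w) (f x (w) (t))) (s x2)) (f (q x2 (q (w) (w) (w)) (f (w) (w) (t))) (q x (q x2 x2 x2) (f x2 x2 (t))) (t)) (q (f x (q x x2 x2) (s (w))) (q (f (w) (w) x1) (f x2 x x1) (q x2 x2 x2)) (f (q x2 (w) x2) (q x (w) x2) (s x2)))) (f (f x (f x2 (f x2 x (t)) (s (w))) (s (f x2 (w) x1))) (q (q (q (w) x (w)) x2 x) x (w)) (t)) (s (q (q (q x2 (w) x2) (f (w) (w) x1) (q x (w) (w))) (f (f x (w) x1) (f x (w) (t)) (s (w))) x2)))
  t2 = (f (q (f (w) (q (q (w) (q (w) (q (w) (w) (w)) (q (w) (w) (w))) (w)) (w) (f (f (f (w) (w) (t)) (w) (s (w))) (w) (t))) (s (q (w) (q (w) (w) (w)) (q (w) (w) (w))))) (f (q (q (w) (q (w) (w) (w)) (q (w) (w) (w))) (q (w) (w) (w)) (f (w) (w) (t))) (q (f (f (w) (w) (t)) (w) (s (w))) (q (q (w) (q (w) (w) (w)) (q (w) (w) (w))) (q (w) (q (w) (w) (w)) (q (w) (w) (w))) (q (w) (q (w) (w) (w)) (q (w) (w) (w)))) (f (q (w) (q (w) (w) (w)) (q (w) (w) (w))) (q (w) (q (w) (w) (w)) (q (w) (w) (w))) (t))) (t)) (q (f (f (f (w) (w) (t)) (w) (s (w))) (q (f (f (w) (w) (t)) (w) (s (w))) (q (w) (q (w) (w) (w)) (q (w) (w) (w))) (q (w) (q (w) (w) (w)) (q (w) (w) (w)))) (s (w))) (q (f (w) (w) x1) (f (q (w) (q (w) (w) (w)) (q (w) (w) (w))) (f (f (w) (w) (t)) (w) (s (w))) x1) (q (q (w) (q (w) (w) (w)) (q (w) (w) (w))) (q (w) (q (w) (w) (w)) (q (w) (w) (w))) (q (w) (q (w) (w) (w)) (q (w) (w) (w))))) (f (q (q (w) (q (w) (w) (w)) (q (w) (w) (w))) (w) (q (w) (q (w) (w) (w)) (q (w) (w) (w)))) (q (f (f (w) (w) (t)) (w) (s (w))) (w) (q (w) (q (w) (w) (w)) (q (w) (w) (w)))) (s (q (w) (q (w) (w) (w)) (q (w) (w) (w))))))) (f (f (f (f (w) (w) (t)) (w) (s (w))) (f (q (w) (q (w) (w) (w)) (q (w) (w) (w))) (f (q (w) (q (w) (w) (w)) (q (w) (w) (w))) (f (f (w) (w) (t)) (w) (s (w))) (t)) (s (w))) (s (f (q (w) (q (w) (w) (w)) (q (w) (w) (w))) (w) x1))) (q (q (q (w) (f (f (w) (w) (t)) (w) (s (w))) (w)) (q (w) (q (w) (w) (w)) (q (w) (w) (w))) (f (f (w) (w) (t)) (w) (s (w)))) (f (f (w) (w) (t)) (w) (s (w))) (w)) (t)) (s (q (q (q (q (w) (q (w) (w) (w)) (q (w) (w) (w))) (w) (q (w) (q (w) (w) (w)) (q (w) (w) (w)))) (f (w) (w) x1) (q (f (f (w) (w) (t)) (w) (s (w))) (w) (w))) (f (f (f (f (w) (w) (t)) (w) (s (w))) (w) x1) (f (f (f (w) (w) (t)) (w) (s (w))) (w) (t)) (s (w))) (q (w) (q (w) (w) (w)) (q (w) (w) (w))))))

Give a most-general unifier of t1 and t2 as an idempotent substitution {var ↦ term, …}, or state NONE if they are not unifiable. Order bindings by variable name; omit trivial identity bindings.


{x ↦ (f (f (w) (w) (t)) (w) (s (w))), x2 ↦ (q (w) (q (w) (w) (w)) (q (w) (w) (w)))}


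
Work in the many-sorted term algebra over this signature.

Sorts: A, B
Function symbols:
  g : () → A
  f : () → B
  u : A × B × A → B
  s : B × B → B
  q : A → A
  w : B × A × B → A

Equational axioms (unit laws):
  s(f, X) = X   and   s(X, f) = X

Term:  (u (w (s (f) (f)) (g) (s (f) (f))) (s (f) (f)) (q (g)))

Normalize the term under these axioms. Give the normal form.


normal form = (u (w (f) (g) (f)) (f) (q (g)))

1. (u (w (s (f) (f)) (g) (s (f) (f))) (s (f) (f)) (q (g)))  →  (u (w (f) (g) (s (f) (f))) (s (f) (f)) (q (g)))
2. (u (w (f) (g) (s (f) (f))) (s (f) (f)) (q (g)))  →  (u (w (f) (g) (f)) (s (f) (f)) (q (g)))
3. (u (w (f) (g) (f)) (s (f) (f)) (q (g)))  →  (u (w (f) (g) (f)) (f) (q (g)))


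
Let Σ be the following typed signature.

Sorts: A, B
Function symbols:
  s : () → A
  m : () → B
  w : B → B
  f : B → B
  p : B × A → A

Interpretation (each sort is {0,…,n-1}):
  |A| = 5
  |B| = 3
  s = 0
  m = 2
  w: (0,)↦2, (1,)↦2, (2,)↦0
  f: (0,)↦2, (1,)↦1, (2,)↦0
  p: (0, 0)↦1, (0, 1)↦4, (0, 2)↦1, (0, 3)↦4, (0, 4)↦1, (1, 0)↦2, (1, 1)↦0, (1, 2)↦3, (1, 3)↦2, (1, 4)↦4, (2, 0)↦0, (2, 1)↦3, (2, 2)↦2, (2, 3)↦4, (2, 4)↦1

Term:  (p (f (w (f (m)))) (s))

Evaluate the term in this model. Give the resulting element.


value = 1

  m = 2
  (f (m)) = f(2,) = 0
  (w (f (m))) = w(0,) = 2
  (f (w (f (m)))) = f(2,) = 0
  s = 0
  (p (f (w (f (m)))) (s)) = p(0, 0) = 1


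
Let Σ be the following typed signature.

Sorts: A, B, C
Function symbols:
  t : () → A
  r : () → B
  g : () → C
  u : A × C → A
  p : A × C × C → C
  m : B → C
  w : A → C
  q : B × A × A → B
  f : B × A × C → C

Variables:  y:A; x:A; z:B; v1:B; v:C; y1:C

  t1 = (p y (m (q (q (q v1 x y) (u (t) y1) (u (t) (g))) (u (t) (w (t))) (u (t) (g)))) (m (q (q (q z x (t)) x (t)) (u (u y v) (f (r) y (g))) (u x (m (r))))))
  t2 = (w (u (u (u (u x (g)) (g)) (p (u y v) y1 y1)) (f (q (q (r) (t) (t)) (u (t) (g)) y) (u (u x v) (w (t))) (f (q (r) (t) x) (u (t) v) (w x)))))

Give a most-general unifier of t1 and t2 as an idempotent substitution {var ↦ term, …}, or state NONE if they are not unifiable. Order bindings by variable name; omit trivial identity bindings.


head clash or occurs-check failure — not unifiable

NONE (not unifiable)


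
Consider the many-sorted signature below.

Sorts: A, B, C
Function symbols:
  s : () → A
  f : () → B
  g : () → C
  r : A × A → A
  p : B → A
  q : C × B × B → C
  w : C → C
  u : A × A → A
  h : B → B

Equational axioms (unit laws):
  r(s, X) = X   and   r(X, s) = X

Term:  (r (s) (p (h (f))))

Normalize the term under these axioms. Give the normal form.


1. (r (s) (p (h (f))))  →  (p (h (f)))

normal form = (p (h (f)))


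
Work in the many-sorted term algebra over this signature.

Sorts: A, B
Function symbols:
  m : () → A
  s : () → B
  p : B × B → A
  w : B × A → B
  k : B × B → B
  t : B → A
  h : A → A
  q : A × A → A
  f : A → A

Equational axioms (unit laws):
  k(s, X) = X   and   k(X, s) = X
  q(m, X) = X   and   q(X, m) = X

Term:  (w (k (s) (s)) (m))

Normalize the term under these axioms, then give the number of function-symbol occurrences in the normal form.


1. (w (k (s) (s)) (m))  →  (w (s) (m))
normal form: (w (s) (m))

size = 3


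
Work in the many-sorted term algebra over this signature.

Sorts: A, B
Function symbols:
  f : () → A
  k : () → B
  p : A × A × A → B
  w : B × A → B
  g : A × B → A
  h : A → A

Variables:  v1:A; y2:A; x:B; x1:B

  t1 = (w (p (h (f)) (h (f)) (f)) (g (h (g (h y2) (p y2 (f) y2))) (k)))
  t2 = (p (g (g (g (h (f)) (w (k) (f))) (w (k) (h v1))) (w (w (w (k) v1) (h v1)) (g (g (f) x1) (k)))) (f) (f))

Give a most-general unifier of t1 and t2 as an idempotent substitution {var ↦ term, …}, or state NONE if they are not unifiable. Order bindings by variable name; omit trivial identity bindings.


head clash or occurs-check failure — not unifiable

NONE (not unifiable)


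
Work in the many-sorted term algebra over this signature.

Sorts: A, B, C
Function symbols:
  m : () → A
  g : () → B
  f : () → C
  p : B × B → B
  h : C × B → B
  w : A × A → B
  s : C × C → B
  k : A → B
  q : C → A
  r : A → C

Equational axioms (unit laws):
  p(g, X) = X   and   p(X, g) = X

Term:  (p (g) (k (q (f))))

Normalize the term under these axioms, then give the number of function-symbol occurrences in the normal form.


size = 3

1. (p (g) (k (q (f))))  →  (k (q (f)))
normal form: (k (q (f)))
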